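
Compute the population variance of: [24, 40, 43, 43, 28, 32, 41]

51.8367

Step 1: Compute the mean: (24 + 40 + 43 + 43 + 28 + 32 + 41) / 7 = 35.8571
Step 2: Compute squared deviations from the mean:
  (24 - 35.8571)^2 = 140.5918
  (40 - 35.8571)^2 = 17.1633
  (43 - 35.8571)^2 = 51.0204
  (43 - 35.8571)^2 = 51.0204
  (28 - 35.8571)^2 = 61.7347
  (32 - 35.8571)^2 = 14.8776
  (41 - 35.8571)^2 = 26.449
Step 3: Sum of squared deviations = 362.8571
Step 4: Population variance = 362.8571 / 7 = 51.8367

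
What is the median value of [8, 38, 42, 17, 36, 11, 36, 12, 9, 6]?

14.5

Step 1: Sort the data in ascending order: [6, 8, 9, 11, 12, 17, 36, 36, 38, 42]
Step 2: The number of values is n = 10.
Step 3: Since n is even, the median is the average of positions 5 and 6:
  Median = (12 + 17) / 2 = 14.5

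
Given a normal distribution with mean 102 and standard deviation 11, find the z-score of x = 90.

-1.0909

Step 1: Recall the z-score formula: z = (x - mu) / sigma
Step 2: Substitute values: z = (90 - 102) / 11
Step 3: z = -12 / 11 = -1.0909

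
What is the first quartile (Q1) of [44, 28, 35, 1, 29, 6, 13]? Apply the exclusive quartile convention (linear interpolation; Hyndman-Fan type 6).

6

Step 1: Sort the data: [1, 6, 13, 28, 29, 35, 44]
Step 2: n = 7
Step 3: Using the exclusive quartile method:
  Q1 = 6
  Q2 (median) = 28
  Q3 = 35
  IQR = Q3 - Q1 = 35 - 6 = 29
Step 4: Q1 = 6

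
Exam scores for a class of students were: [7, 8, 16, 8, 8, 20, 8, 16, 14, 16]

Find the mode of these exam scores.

8

Step 1: Count the frequency of each value:
  7: appears 1 time(s)
  8: appears 4 time(s)
  14: appears 1 time(s)
  16: appears 3 time(s)
  20: appears 1 time(s)
Step 2: The value 8 appears most frequently (4 times).
Step 3: Mode = 8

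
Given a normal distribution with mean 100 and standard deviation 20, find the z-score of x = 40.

-3

Step 1: Recall the z-score formula: z = (x - mu) / sigma
Step 2: Substitute values: z = (40 - 100) / 20
Step 3: z = -60 / 20 = -3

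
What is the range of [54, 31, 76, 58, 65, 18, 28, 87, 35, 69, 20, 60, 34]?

69

Step 1: Identify the maximum value: max = 87
Step 2: Identify the minimum value: min = 18
Step 3: Range = max - min = 87 - 18 = 69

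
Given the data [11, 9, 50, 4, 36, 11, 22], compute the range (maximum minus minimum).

46

Step 1: Identify the maximum value: max = 50
Step 2: Identify the minimum value: min = 4
Step 3: Range = max - min = 50 - 4 = 46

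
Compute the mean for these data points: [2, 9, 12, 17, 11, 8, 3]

8.8571

Step 1: Sum all values: 2 + 9 + 12 + 17 + 11 + 8 + 3 = 62
Step 2: Count the number of values: n = 7
Step 3: Mean = sum / n = 62 / 7 = 8.8571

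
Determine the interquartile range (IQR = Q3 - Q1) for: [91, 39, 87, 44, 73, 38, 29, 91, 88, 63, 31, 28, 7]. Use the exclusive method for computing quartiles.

57.5

Step 1: Sort the data: [7, 28, 29, 31, 38, 39, 44, 63, 73, 87, 88, 91, 91]
Step 2: n = 13
Step 3: Using the exclusive quartile method:
  Q1 = 30
  Q2 (median) = 44
  Q3 = 87.5
  IQR = Q3 - Q1 = 87.5 - 30 = 57.5
Step 4: IQR = 57.5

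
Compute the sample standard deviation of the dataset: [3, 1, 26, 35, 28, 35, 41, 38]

15.5328

Step 1: Compute the mean: 25.875
Step 2: Sum of squared deviations from the mean: 1688.875
Step 3: Sample variance = 1688.875 / 7 = 241.2679
Step 4: Standard deviation = sqrt(241.2679) = 15.5328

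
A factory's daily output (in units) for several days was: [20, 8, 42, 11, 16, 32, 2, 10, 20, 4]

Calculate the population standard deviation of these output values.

11.9436

Step 1: Compute the mean: 16.5
Step 2: Sum of squared deviations from the mean: 1426.5
Step 3: Population variance = 1426.5 / 10 = 142.65
Step 4: Standard deviation = sqrt(142.65) = 11.9436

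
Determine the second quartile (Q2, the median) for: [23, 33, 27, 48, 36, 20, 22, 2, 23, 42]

25

Step 1: Sort the data: [2, 20, 22, 23, 23, 27, 33, 36, 42, 48]
Step 2: n = 10
Step 3: Q2 is the median. Since n is even, it is the average of the values at positions 5 and 6:
  Q2 = (23 + 27) / 2 = 25
Step 4: Q2 = 25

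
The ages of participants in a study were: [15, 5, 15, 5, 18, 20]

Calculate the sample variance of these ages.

42

Step 1: Compute the mean: (15 + 5 + 15 + 5 + 18 + 20) / 6 = 13
Step 2: Compute squared deviations from the mean:
  (15 - 13)^2 = 4
  (5 - 13)^2 = 64
  (15 - 13)^2 = 4
  (5 - 13)^2 = 64
  (18 - 13)^2 = 25
  (20 - 13)^2 = 49
Step 3: Sum of squared deviations = 210
Step 4: Sample variance = 210 / 5 = 42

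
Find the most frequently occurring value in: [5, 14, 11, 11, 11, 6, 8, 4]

11

Step 1: Count the frequency of each value:
  4: appears 1 time(s)
  5: appears 1 time(s)
  6: appears 1 time(s)
  8: appears 1 time(s)
  11: appears 3 time(s)
  14: appears 1 time(s)
Step 2: The value 11 appears most frequently (3 times).
Step 3: Mode = 11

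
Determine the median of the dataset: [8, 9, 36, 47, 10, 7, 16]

10

Step 1: Sort the data in ascending order: [7, 8, 9, 10, 16, 36, 47]
Step 2: The number of values is n = 7.
Step 3: Since n is odd, the median is the middle value at position 4: 10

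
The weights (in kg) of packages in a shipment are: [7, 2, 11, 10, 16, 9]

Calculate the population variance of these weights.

17.8056

Step 1: Compute the mean: (7 + 2 + 11 + 10 + 16 + 9) / 6 = 9.1667
Step 2: Compute squared deviations from the mean:
  (7 - 9.1667)^2 = 4.6944
  (2 - 9.1667)^2 = 51.3611
  (11 - 9.1667)^2 = 3.3611
  (10 - 9.1667)^2 = 0.6944
  (16 - 9.1667)^2 = 46.6944
  (9 - 9.1667)^2 = 0.0278
Step 3: Sum of squared deviations = 106.8333
Step 4: Population variance = 106.8333 / 6 = 17.8056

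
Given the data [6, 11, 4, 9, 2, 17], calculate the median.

7.5

Step 1: Sort the data in ascending order: [2, 4, 6, 9, 11, 17]
Step 2: The number of values is n = 6.
Step 3: Since n is even, the median is the average of positions 3 and 4:
  Median = (6 + 9) / 2 = 7.5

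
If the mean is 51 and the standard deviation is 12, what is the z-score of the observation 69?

1.5

Step 1: Recall the z-score formula: z = (x - mu) / sigma
Step 2: Substitute values: z = (69 - 51) / 12
Step 3: z = 18 / 12 = 1.5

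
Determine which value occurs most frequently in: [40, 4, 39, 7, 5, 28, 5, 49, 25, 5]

5

Step 1: Count the frequency of each value:
  4: appears 1 time(s)
  5: appears 3 time(s)
  7: appears 1 time(s)
  25: appears 1 time(s)
  28: appears 1 time(s)
  39: appears 1 time(s)
  40: appears 1 time(s)
  49: appears 1 time(s)
Step 2: The value 5 appears most frequently (3 times).
Step 3: Mode = 5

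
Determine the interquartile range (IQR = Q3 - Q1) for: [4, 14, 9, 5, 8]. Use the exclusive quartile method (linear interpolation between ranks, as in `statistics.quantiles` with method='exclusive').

7

Step 1: Sort the data: [4, 5, 8, 9, 14]
Step 2: n = 5
Step 3: Using the exclusive quartile method:
  Q1 = 4.5
  Q2 (median) = 8
  Q3 = 11.5
  IQR = Q3 - Q1 = 11.5 - 4.5 = 7
Step 4: IQR = 7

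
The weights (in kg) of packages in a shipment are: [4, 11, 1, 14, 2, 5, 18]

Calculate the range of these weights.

17

Step 1: Identify the maximum value: max = 18
Step 2: Identify the minimum value: min = 1
Step 3: Range = max - min = 18 - 1 = 17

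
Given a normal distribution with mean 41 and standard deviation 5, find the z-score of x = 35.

-1.2

Step 1: Recall the z-score formula: z = (x - mu) / sigma
Step 2: Substitute values: z = (35 - 41) / 5
Step 3: z = -6 / 5 = -1.2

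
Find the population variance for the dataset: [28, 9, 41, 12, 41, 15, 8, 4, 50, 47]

288.25

Step 1: Compute the mean: (28 + 9 + 41 + 12 + 41 + 15 + 8 + 4 + 50 + 47) / 10 = 25.5
Step 2: Compute squared deviations from the mean:
  (28 - 25.5)^2 = 6.25
  (9 - 25.5)^2 = 272.25
  (41 - 25.5)^2 = 240.25
  (12 - 25.5)^2 = 182.25
  (41 - 25.5)^2 = 240.25
  (15 - 25.5)^2 = 110.25
  (8 - 25.5)^2 = 306.25
  (4 - 25.5)^2 = 462.25
  (50 - 25.5)^2 = 600.25
  (47 - 25.5)^2 = 462.25
Step 3: Sum of squared deviations = 2882.5
Step 4: Population variance = 2882.5 / 10 = 288.25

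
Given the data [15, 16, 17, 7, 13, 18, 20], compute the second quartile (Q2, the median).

16

Step 1: Sort the data: [7, 13, 15, 16, 17, 18, 20]
Step 2: n = 7
Step 3: Q2 is the median. Since n is odd, it is the middle value at position 4: 16
Step 4: Q2 = 16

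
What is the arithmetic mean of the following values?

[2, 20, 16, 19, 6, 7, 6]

10.8571

Step 1: Sum all values: 2 + 20 + 16 + 19 + 6 + 7 + 6 = 76
Step 2: Count the number of values: n = 7
Step 3: Mean = sum / n = 76 / 7 = 10.8571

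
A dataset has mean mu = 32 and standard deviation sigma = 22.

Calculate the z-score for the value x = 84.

2.3636

Step 1: Recall the z-score formula: z = (x - mu) / sigma
Step 2: Substitute values: z = (84 - 32) / 22
Step 3: z = 52 / 22 = 2.3636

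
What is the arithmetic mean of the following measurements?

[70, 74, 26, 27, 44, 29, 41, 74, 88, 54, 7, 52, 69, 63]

51.2857

Step 1: Sum all values: 70 + 74 + 26 + 27 + 44 + 29 + 41 + 74 + 88 + 54 + 7 + 52 + 69 + 63 = 718
Step 2: Count the number of values: n = 14
Step 3: Mean = sum / n = 718 / 14 = 51.2857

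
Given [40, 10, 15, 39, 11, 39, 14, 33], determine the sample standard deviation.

13.7471

Step 1: Compute the mean: 25.125
Step 2: Sum of squared deviations from the mean: 1322.875
Step 3: Sample variance = 1322.875 / 7 = 188.9821
Step 4: Standard deviation = sqrt(188.9821) = 13.7471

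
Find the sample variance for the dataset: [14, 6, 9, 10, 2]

20.2

Step 1: Compute the mean: (14 + 6 + 9 + 10 + 2) / 5 = 8.2
Step 2: Compute squared deviations from the mean:
  (14 - 8.2)^2 = 33.64
  (6 - 8.2)^2 = 4.84
  (9 - 8.2)^2 = 0.64
  (10 - 8.2)^2 = 3.24
  (2 - 8.2)^2 = 38.44
Step 3: Sum of squared deviations = 80.8
Step 4: Sample variance = 80.8 / 4 = 20.2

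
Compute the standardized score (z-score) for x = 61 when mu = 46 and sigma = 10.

1.5

Step 1: Recall the z-score formula: z = (x - mu) / sigma
Step 2: Substitute values: z = (61 - 46) / 10
Step 3: z = 15 / 10 = 1.5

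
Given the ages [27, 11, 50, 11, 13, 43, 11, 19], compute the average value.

23.125

Step 1: Sum all values: 27 + 11 + 50 + 11 + 13 + 43 + 11 + 19 = 185
Step 2: Count the number of values: n = 8
Step 3: Mean = sum / n = 185 / 8 = 23.125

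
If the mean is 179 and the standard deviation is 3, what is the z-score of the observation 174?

-1.6667

Step 1: Recall the z-score formula: z = (x - mu) / sigma
Step 2: Substitute values: z = (174 - 179) / 3
Step 3: z = -5 / 3 = -1.6667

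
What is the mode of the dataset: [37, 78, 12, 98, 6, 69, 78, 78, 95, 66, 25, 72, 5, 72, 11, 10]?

78

Step 1: Count the frequency of each value:
  5: appears 1 time(s)
  6: appears 1 time(s)
  10: appears 1 time(s)
  11: appears 1 time(s)
  12: appears 1 time(s)
  25: appears 1 time(s)
  37: appears 1 time(s)
  66: appears 1 time(s)
  69: appears 1 time(s)
  72: appears 2 time(s)
  78: appears 3 time(s)
  95: appears 1 time(s)
  98: appears 1 time(s)
Step 2: The value 78 appears most frequently (3 times).
Step 3: Mode = 78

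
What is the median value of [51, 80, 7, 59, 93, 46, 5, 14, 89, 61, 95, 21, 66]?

59

Step 1: Sort the data in ascending order: [5, 7, 14, 21, 46, 51, 59, 61, 66, 80, 89, 93, 95]
Step 2: The number of values is n = 13.
Step 3: Since n is odd, the median is the middle value at position 7: 59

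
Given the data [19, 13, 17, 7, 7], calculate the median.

13

Step 1: Sort the data in ascending order: [7, 7, 13, 17, 19]
Step 2: The number of values is n = 5.
Step 3: Since n is odd, the median is the middle value at position 3: 13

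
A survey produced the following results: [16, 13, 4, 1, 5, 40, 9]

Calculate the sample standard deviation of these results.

13.1765

Step 1: Compute the mean: 12.5714
Step 2: Sum of squared deviations from the mean: 1041.7143
Step 3: Sample variance = 1041.7143 / 6 = 173.619
Step 4: Standard deviation = sqrt(173.619) = 13.1765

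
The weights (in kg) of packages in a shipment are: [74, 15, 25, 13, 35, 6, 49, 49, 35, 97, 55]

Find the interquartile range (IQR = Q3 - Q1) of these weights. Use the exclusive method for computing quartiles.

40

Step 1: Sort the data: [6, 13, 15, 25, 35, 35, 49, 49, 55, 74, 97]
Step 2: n = 11
Step 3: Using the exclusive quartile method:
  Q1 = 15
  Q2 (median) = 35
  Q3 = 55
  IQR = Q3 - Q1 = 55 - 15 = 40
Step 4: IQR = 40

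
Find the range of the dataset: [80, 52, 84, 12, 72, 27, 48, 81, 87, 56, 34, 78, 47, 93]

81

Step 1: Identify the maximum value: max = 93
Step 2: Identify the minimum value: min = 12
Step 3: Range = max - min = 93 - 12 = 81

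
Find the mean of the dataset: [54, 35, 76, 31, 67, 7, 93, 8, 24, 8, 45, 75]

43.5833

Step 1: Sum all values: 54 + 35 + 76 + 31 + 67 + 7 + 93 + 8 + 24 + 8 + 45 + 75 = 523
Step 2: Count the number of values: n = 12
Step 3: Mean = sum / n = 523 / 12 = 43.5833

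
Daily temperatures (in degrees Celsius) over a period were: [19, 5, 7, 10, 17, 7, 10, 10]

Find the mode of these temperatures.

10

Step 1: Count the frequency of each value:
  5: appears 1 time(s)
  7: appears 2 time(s)
  10: appears 3 time(s)
  17: appears 1 time(s)
  19: appears 1 time(s)
Step 2: The value 10 appears most frequently (3 times).
Step 3: Mode = 10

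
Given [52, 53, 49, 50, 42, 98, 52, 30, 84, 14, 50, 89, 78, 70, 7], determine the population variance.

632.2489

Step 1: Compute the mean: (52 + 53 + 49 + 50 + 42 + 98 + 52 + 30 + 84 + 14 + 50 + 89 + 78 + 70 + 7) / 15 = 54.5333
Step 2: Compute squared deviations from the mean:
  (52 - 54.5333)^2 = 6.4178
  (53 - 54.5333)^2 = 2.3511
  (49 - 54.5333)^2 = 30.6178
  (50 - 54.5333)^2 = 20.5511
  (42 - 54.5333)^2 = 157.0844
  (98 - 54.5333)^2 = 1889.3511
  (52 - 54.5333)^2 = 6.4178
  (30 - 54.5333)^2 = 601.8844
  (84 - 54.5333)^2 = 868.2844
  (14 - 54.5333)^2 = 1642.9511
  (50 - 54.5333)^2 = 20.5511
  (89 - 54.5333)^2 = 1187.9511
  (78 - 54.5333)^2 = 550.6844
  (70 - 54.5333)^2 = 239.2178
  (7 - 54.5333)^2 = 2259.4178
Step 3: Sum of squared deviations = 9483.7333
Step 4: Population variance = 9483.7333 / 15 = 632.2489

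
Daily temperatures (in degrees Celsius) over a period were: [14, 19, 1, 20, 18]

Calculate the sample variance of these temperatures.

61.3

Step 1: Compute the mean: (14 + 19 + 1 + 20 + 18) / 5 = 14.4
Step 2: Compute squared deviations from the mean:
  (14 - 14.4)^2 = 0.16
  (19 - 14.4)^2 = 21.16
  (1 - 14.4)^2 = 179.56
  (20 - 14.4)^2 = 31.36
  (18 - 14.4)^2 = 12.96
Step 3: Sum of squared deviations = 245.2
Step 4: Sample variance = 245.2 / 4 = 61.3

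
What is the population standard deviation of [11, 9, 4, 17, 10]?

4.1665

Step 1: Compute the mean: 10.2
Step 2: Sum of squared deviations from the mean: 86.8
Step 3: Population variance = 86.8 / 5 = 17.36
Step 4: Standard deviation = sqrt(17.36) = 4.1665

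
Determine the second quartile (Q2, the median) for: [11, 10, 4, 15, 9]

10

Step 1: Sort the data: [4, 9, 10, 11, 15]
Step 2: n = 5
Step 3: Q2 is the median. Since n is odd, it is the middle value at position 3: 10
Step 4: Q2 = 10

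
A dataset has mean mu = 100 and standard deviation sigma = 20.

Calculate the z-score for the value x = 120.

1

Step 1: Recall the z-score formula: z = (x - mu) / sigma
Step 2: Substitute values: z = (120 - 100) / 20
Step 3: z = 20 / 20 = 1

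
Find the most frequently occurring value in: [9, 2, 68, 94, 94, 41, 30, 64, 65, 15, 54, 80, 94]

94

Step 1: Count the frequency of each value:
  2: appears 1 time(s)
  9: appears 1 time(s)
  15: appears 1 time(s)
  30: appears 1 time(s)
  41: appears 1 time(s)
  54: appears 1 time(s)
  64: appears 1 time(s)
  65: appears 1 time(s)
  68: appears 1 time(s)
  80: appears 1 time(s)
  94: appears 3 time(s)
Step 2: The value 94 appears most frequently (3 times).
Step 3: Mode = 94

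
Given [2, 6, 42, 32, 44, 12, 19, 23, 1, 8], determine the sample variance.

254.5444

Step 1: Compute the mean: (2 + 6 + 42 + 32 + 44 + 12 + 19 + 23 + 1 + 8) / 10 = 18.9
Step 2: Compute squared deviations from the mean:
  (2 - 18.9)^2 = 285.61
  (6 - 18.9)^2 = 166.41
  (42 - 18.9)^2 = 533.61
  (32 - 18.9)^2 = 171.61
  (44 - 18.9)^2 = 630.01
  (12 - 18.9)^2 = 47.61
  (19 - 18.9)^2 = 0.01
  (23 - 18.9)^2 = 16.81
  (1 - 18.9)^2 = 320.41
  (8 - 18.9)^2 = 118.81
Step 3: Sum of squared deviations = 2290.9
Step 4: Sample variance = 2290.9 / 9 = 254.5444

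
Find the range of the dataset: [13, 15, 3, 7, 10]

12

Step 1: Identify the maximum value: max = 15
Step 2: Identify the minimum value: min = 3
Step 3: Range = max - min = 15 - 3 = 12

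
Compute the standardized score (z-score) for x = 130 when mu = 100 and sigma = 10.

3

Step 1: Recall the z-score formula: z = (x - mu) / sigma
Step 2: Substitute values: z = (130 - 100) / 10
Step 3: z = 30 / 10 = 3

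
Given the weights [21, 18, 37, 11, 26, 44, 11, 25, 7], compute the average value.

22.2222

Step 1: Sum all values: 21 + 18 + 37 + 11 + 26 + 44 + 11 + 25 + 7 = 200
Step 2: Count the number of values: n = 9
Step 3: Mean = sum / n = 200 / 9 = 22.2222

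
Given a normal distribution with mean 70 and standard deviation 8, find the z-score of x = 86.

2

Step 1: Recall the z-score formula: z = (x - mu) / sigma
Step 2: Substitute values: z = (86 - 70) / 8
Step 3: z = 16 / 8 = 2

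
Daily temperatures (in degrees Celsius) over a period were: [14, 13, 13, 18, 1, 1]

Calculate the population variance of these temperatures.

43.3333

Step 1: Compute the mean: (14 + 13 + 13 + 18 + 1 + 1) / 6 = 10
Step 2: Compute squared deviations from the mean:
  (14 - 10)^2 = 16
  (13 - 10)^2 = 9
  (13 - 10)^2 = 9
  (18 - 10)^2 = 64
  (1 - 10)^2 = 81
  (1 - 10)^2 = 81
Step 3: Sum of squared deviations = 260
Step 4: Population variance = 260 / 6 = 43.3333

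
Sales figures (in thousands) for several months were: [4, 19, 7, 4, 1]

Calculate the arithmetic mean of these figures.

7

Step 1: Sum all values: 4 + 19 + 7 + 4 + 1 = 35
Step 2: Count the number of values: n = 5
Step 3: Mean = sum / n = 35 / 5 = 7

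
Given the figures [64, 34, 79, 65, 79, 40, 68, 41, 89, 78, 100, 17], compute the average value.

62.8333

Step 1: Sum all values: 64 + 34 + 79 + 65 + 79 + 40 + 68 + 41 + 89 + 78 + 100 + 17 = 754
Step 2: Count the number of values: n = 12
Step 3: Mean = sum / n = 754 / 12 = 62.8333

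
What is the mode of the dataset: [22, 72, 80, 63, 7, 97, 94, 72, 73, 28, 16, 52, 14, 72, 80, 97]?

72

Step 1: Count the frequency of each value:
  7: appears 1 time(s)
  14: appears 1 time(s)
  16: appears 1 time(s)
  22: appears 1 time(s)
  28: appears 1 time(s)
  52: appears 1 time(s)
  63: appears 1 time(s)
  72: appears 3 time(s)
  73: appears 1 time(s)
  80: appears 2 time(s)
  94: appears 1 time(s)
  97: appears 2 time(s)
Step 2: The value 72 appears most frequently (3 times).
Step 3: Mode = 72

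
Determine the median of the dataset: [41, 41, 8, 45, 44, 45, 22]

41

Step 1: Sort the data in ascending order: [8, 22, 41, 41, 44, 45, 45]
Step 2: The number of values is n = 7.
Step 3: Since n is odd, the median is the middle value at position 4: 41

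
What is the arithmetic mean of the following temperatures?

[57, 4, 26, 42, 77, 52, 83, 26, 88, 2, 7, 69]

44.4167

Step 1: Sum all values: 57 + 4 + 26 + 42 + 77 + 52 + 83 + 26 + 88 + 2 + 7 + 69 = 533
Step 2: Count the number of values: n = 12
Step 3: Mean = sum / n = 533 / 12 = 44.4167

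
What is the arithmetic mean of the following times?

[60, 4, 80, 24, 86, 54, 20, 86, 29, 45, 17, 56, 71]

48.6154

Step 1: Sum all values: 60 + 4 + 80 + 24 + 86 + 54 + 20 + 86 + 29 + 45 + 17 + 56 + 71 = 632
Step 2: Count the number of values: n = 13
Step 3: Mean = sum / n = 632 / 13 = 48.6154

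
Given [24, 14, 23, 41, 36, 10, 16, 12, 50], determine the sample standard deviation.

14.1549

Step 1: Compute the mean: 25.1111
Step 2: Sum of squared deviations from the mean: 1602.8889
Step 3: Sample variance = 1602.8889 / 8 = 200.3611
Step 4: Standard deviation = sqrt(200.3611) = 14.1549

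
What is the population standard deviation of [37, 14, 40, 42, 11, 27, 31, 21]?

10.9822

Step 1: Compute the mean: 27.875
Step 2: Sum of squared deviations from the mean: 964.875
Step 3: Population variance = 964.875 / 8 = 120.6094
Step 4: Standard deviation = sqrt(120.6094) = 10.9822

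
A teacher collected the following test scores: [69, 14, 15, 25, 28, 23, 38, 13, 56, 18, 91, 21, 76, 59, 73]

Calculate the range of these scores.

78

Step 1: Identify the maximum value: max = 91
Step 2: Identify the minimum value: min = 13
Step 3: Range = max - min = 91 - 13 = 78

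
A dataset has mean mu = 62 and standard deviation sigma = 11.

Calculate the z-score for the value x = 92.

2.7273

Step 1: Recall the z-score formula: z = (x - mu) / sigma
Step 2: Substitute values: z = (92 - 62) / 11
Step 3: z = 30 / 11 = 2.7273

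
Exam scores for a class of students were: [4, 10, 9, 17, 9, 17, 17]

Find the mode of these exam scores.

17

Step 1: Count the frequency of each value:
  4: appears 1 time(s)
  9: appears 2 time(s)
  10: appears 1 time(s)
  17: appears 3 time(s)
Step 2: The value 17 appears most frequently (3 times).
Step 3: Mode = 17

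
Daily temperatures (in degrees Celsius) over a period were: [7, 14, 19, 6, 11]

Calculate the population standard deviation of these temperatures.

4.7582

Step 1: Compute the mean: 11.4
Step 2: Sum of squared deviations from the mean: 113.2
Step 3: Population variance = 113.2 / 5 = 22.64
Step 4: Standard deviation = sqrt(22.64) = 4.7582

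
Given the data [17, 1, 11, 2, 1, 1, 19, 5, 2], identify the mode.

1

Step 1: Count the frequency of each value:
  1: appears 3 time(s)
  2: appears 2 time(s)
  5: appears 1 time(s)
  11: appears 1 time(s)
  17: appears 1 time(s)
  19: appears 1 time(s)
Step 2: The value 1 appears most frequently (3 times).
Step 3: Mode = 1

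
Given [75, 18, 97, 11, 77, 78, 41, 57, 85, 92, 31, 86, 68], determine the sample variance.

822.6923

Step 1: Compute the mean: (75 + 18 + 97 + 11 + 77 + 78 + 41 + 57 + 85 + 92 + 31 + 86 + 68) / 13 = 62.7692
Step 2: Compute squared deviations from the mean:
  (75 - 62.7692)^2 = 149.5917
  (18 - 62.7692)^2 = 2004.284
  (97 - 62.7692)^2 = 1171.7456
  (11 - 62.7692)^2 = 2680.0533
  (77 - 62.7692)^2 = 202.5148
  (78 - 62.7692)^2 = 231.9763
  (41 - 62.7692)^2 = 473.8994
  (57 - 62.7692)^2 = 33.284
  (85 - 62.7692)^2 = 494.2071
  (92 - 62.7692)^2 = 854.4379
  (31 - 62.7692)^2 = 1009.284
  (86 - 62.7692)^2 = 539.6686
  (68 - 62.7692)^2 = 27.3609
Step 3: Sum of squared deviations = 9872.3077
Step 4: Sample variance = 9872.3077 / 12 = 822.6923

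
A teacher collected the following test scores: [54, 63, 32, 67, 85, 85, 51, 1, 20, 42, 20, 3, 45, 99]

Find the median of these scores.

48

Step 1: Sort the data in ascending order: [1, 3, 20, 20, 32, 42, 45, 51, 54, 63, 67, 85, 85, 99]
Step 2: The number of values is n = 14.
Step 3: Since n is even, the median is the average of positions 7 and 8:
  Median = (45 + 51) / 2 = 48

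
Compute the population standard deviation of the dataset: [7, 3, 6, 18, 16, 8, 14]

5.2567

Step 1: Compute the mean: 10.2857
Step 2: Sum of squared deviations from the mean: 193.4286
Step 3: Population variance = 193.4286 / 7 = 27.6327
Step 4: Standard deviation = sqrt(27.6327) = 5.2567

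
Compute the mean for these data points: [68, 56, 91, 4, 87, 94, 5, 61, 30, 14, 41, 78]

52.4167

Step 1: Sum all values: 68 + 56 + 91 + 4 + 87 + 94 + 5 + 61 + 30 + 14 + 41 + 78 = 629
Step 2: Count the number of values: n = 12
Step 3: Mean = sum / n = 629 / 12 = 52.4167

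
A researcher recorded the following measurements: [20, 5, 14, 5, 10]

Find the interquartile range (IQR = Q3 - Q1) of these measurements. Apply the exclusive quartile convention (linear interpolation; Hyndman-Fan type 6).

12

Step 1: Sort the data: [5, 5, 10, 14, 20]
Step 2: n = 5
Step 3: Using the exclusive quartile method:
  Q1 = 5
  Q2 (median) = 10
  Q3 = 17
  IQR = Q3 - Q1 = 17 - 5 = 12
Step 4: IQR = 12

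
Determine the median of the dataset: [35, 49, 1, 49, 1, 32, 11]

32

Step 1: Sort the data in ascending order: [1, 1, 11, 32, 35, 49, 49]
Step 2: The number of values is n = 7.
Step 3: Since n is odd, the median is the middle value at position 4: 32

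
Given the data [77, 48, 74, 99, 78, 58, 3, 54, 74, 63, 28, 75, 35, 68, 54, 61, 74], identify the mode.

74

Step 1: Count the frequency of each value:
  3: appears 1 time(s)
  28: appears 1 time(s)
  35: appears 1 time(s)
  48: appears 1 time(s)
  54: appears 2 time(s)
  58: appears 1 time(s)
  61: appears 1 time(s)
  63: appears 1 time(s)
  68: appears 1 time(s)
  74: appears 3 time(s)
  75: appears 1 time(s)
  77: appears 1 time(s)
  78: appears 1 time(s)
  99: appears 1 time(s)
Step 2: The value 74 appears most frequently (3 times).
Step 3: Mode = 74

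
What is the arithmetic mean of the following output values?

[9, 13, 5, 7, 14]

9.6

Step 1: Sum all values: 9 + 13 + 5 + 7 + 14 = 48
Step 2: Count the number of values: n = 5
Step 3: Mean = sum / n = 48 / 5 = 9.6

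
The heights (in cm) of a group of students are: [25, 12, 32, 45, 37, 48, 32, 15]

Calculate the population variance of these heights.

146.9375

Step 1: Compute the mean: (25 + 12 + 32 + 45 + 37 + 48 + 32 + 15) / 8 = 30.75
Step 2: Compute squared deviations from the mean:
  (25 - 30.75)^2 = 33.0625
  (12 - 30.75)^2 = 351.5625
  (32 - 30.75)^2 = 1.5625
  (45 - 30.75)^2 = 203.0625
  (37 - 30.75)^2 = 39.0625
  (48 - 30.75)^2 = 297.5625
  (32 - 30.75)^2 = 1.5625
  (15 - 30.75)^2 = 248.0625
Step 3: Sum of squared deviations = 1175.5
Step 4: Population variance = 1175.5 / 8 = 146.9375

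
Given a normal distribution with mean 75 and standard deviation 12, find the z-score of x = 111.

3

Step 1: Recall the z-score formula: z = (x - mu) / sigma
Step 2: Substitute values: z = (111 - 75) / 12
Step 3: z = 36 / 12 = 3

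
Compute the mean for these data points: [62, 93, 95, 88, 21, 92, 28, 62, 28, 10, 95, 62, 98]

64.1538

Step 1: Sum all values: 62 + 93 + 95 + 88 + 21 + 92 + 28 + 62 + 28 + 10 + 95 + 62 + 98 = 834
Step 2: Count the number of values: n = 13
Step 3: Mean = sum / n = 834 / 13 = 64.1538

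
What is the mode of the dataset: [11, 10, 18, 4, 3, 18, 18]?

18

Step 1: Count the frequency of each value:
  3: appears 1 time(s)
  4: appears 1 time(s)
  10: appears 1 time(s)
  11: appears 1 time(s)
  18: appears 3 time(s)
Step 2: The value 18 appears most frequently (3 times).
Step 3: Mode = 18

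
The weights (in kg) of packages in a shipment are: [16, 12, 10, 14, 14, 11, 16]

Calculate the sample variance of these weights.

5.5714

Step 1: Compute the mean: (16 + 12 + 10 + 14 + 14 + 11 + 16) / 7 = 13.2857
Step 2: Compute squared deviations from the mean:
  (16 - 13.2857)^2 = 7.3673
  (12 - 13.2857)^2 = 1.6531
  (10 - 13.2857)^2 = 10.7959
  (14 - 13.2857)^2 = 0.5102
  (14 - 13.2857)^2 = 0.5102
  (11 - 13.2857)^2 = 5.2245
  (16 - 13.2857)^2 = 7.3673
Step 3: Sum of squared deviations = 33.4286
Step 4: Sample variance = 33.4286 / 6 = 5.5714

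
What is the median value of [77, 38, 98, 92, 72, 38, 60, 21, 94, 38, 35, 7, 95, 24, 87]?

60

Step 1: Sort the data in ascending order: [7, 21, 24, 35, 38, 38, 38, 60, 72, 77, 87, 92, 94, 95, 98]
Step 2: The number of values is n = 15.
Step 3: Since n is odd, the median is the middle value at position 8: 60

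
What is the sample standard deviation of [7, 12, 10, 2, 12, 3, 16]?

5.113

Step 1: Compute the mean: 8.8571
Step 2: Sum of squared deviations from the mean: 156.8571
Step 3: Sample variance = 156.8571 / 6 = 26.1429
Step 4: Standard deviation = sqrt(26.1429) = 5.113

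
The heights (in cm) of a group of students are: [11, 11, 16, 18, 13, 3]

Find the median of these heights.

12

Step 1: Sort the data in ascending order: [3, 11, 11, 13, 16, 18]
Step 2: The number of values is n = 6.
Step 3: Since n is even, the median is the average of positions 3 and 4:
  Median = (11 + 13) / 2 = 12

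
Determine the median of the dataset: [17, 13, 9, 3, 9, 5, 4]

9

Step 1: Sort the data in ascending order: [3, 4, 5, 9, 9, 13, 17]
Step 2: The number of values is n = 7.
Step 3: Since n is odd, the median is the middle value at position 4: 9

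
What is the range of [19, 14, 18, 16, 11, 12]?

8

Step 1: Identify the maximum value: max = 19
Step 2: Identify the minimum value: min = 11
Step 3: Range = max - min = 19 - 11 = 8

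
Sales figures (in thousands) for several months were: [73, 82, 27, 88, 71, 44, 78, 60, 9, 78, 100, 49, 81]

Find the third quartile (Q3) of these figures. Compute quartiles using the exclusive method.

81.5

Step 1: Sort the data: [9, 27, 44, 49, 60, 71, 73, 78, 78, 81, 82, 88, 100]
Step 2: n = 13
Step 3: Using the exclusive quartile method:
  Q1 = 46.5
  Q2 (median) = 73
  Q3 = 81.5
  IQR = Q3 - Q1 = 81.5 - 46.5 = 35
Step 4: Q3 = 81.5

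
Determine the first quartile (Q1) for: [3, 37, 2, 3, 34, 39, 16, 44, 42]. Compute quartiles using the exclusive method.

3

Step 1: Sort the data: [2, 3, 3, 16, 34, 37, 39, 42, 44]
Step 2: n = 9
Step 3: Using the exclusive quartile method:
  Q1 = 3
  Q2 (median) = 34
  Q3 = 40.5
  IQR = Q3 - Q1 = 40.5 - 3 = 37.5
Step 4: Q1 = 3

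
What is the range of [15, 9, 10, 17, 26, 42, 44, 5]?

39

Step 1: Identify the maximum value: max = 44
Step 2: Identify the minimum value: min = 5
Step 3: Range = max - min = 44 - 5 = 39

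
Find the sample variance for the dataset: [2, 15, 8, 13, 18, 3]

42.9667

Step 1: Compute the mean: (2 + 15 + 8 + 13 + 18 + 3) / 6 = 9.8333
Step 2: Compute squared deviations from the mean:
  (2 - 9.8333)^2 = 61.3611
  (15 - 9.8333)^2 = 26.6944
  (8 - 9.8333)^2 = 3.3611
  (13 - 9.8333)^2 = 10.0278
  (18 - 9.8333)^2 = 66.6944
  (3 - 9.8333)^2 = 46.6944
Step 3: Sum of squared deviations = 214.8333
Step 4: Sample variance = 214.8333 / 5 = 42.9667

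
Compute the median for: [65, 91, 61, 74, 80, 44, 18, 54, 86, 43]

63

Step 1: Sort the data in ascending order: [18, 43, 44, 54, 61, 65, 74, 80, 86, 91]
Step 2: The number of values is n = 10.
Step 3: Since n is even, the median is the average of positions 5 and 6:
  Median = (61 + 65) / 2 = 63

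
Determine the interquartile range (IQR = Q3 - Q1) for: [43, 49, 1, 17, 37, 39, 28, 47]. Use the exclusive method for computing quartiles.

26.25

Step 1: Sort the data: [1, 17, 28, 37, 39, 43, 47, 49]
Step 2: n = 8
Step 3: Using the exclusive quartile method:
  Q1 = 19.75
  Q2 (median) = 38
  Q3 = 46
  IQR = Q3 - Q1 = 46 - 19.75 = 26.25
Step 4: IQR = 26.25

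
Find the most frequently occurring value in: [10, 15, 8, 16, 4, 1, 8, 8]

8

Step 1: Count the frequency of each value:
  1: appears 1 time(s)
  4: appears 1 time(s)
  8: appears 3 time(s)
  10: appears 1 time(s)
  15: appears 1 time(s)
  16: appears 1 time(s)
Step 2: The value 8 appears most frequently (3 times).
Step 3: Mode = 8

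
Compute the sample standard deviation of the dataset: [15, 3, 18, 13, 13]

5.6391

Step 1: Compute the mean: 12.4
Step 2: Sum of squared deviations from the mean: 127.2
Step 3: Sample variance = 127.2 / 4 = 31.8
Step 4: Standard deviation = sqrt(31.8) = 5.6391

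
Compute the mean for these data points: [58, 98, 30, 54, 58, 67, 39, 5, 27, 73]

50.9

Step 1: Sum all values: 58 + 98 + 30 + 54 + 58 + 67 + 39 + 5 + 27 + 73 = 509
Step 2: Count the number of values: n = 10
Step 3: Mean = sum / n = 509 / 10 = 50.9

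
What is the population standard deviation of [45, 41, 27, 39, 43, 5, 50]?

14.1493

Step 1: Compute the mean: 35.7143
Step 2: Sum of squared deviations from the mean: 1401.4286
Step 3: Population variance = 1401.4286 / 7 = 200.2041
Step 4: Standard deviation = sqrt(200.2041) = 14.1493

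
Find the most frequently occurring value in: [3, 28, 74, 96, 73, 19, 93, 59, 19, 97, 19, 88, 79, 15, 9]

19

Step 1: Count the frequency of each value:
  3: appears 1 time(s)
  9: appears 1 time(s)
  15: appears 1 time(s)
  19: appears 3 time(s)
  28: appears 1 time(s)
  59: appears 1 time(s)
  73: appears 1 time(s)
  74: appears 1 time(s)
  79: appears 1 time(s)
  88: appears 1 time(s)
  93: appears 1 time(s)
  96: appears 1 time(s)
  97: appears 1 time(s)
Step 2: The value 19 appears most frequently (3 times).
Step 3: Mode = 19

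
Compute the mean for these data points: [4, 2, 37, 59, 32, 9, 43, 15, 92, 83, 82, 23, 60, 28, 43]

40.8

Step 1: Sum all values: 4 + 2 + 37 + 59 + 32 + 9 + 43 + 15 + 92 + 83 + 82 + 23 + 60 + 28 + 43 = 612
Step 2: Count the number of values: n = 15
Step 3: Mean = sum / n = 612 / 15 = 40.8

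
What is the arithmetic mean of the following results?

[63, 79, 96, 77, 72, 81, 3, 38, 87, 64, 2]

60.1818

Step 1: Sum all values: 63 + 79 + 96 + 77 + 72 + 81 + 3 + 38 + 87 + 64 + 2 = 662
Step 2: Count the number of values: n = 11
Step 3: Mean = sum / n = 662 / 11 = 60.1818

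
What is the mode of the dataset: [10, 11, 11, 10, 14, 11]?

11

Step 1: Count the frequency of each value:
  10: appears 2 time(s)
  11: appears 3 time(s)
  14: appears 1 time(s)
Step 2: The value 11 appears most frequently (3 times).
Step 3: Mode = 11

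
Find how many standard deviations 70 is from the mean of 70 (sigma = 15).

0

Step 1: Recall the z-score formula: z = (x - mu) / sigma
Step 2: Substitute values: z = (70 - 70) / 15
Step 3: z = 0 / 15 = 0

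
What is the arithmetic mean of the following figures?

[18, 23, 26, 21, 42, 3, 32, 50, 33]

27.5556

Step 1: Sum all values: 18 + 23 + 26 + 21 + 42 + 3 + 32 + 50 + 33 = 248
Step 2: Count the number of values: n = 9
Step 3: Mean = sum / n = 248 / 9 = 27.5556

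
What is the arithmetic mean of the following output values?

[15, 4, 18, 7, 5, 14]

10.5

Step 1: Sum all values: 15 + 4 + 18 + 7 + 5 + 14 = 63
Step 2: Count the number of values: n = 6
Step 3: Mean = sum / n = 63 / 6 = 10.5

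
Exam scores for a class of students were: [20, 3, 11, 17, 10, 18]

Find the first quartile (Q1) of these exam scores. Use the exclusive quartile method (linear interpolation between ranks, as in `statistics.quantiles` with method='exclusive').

8.25

Step 1: Sort the data: [3, 10, 11, 17, 18, 20]
Step 2: n = 6
Step 3: Using the exclusive quartile method:
  Q1 = 8.25
  Q2 (median) = 14
  Q3 = 18.5
  IQR = Q3 - Q1 = 18.5 - 8.25 = 10.25
Step 4: Q1 = 8.25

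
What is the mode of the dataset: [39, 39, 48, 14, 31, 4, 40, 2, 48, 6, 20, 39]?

39

Step 1: Count the frequency of each value:
  2: appears 1 time(s)
  4: appears 1 time(s)
  6: appears 1 time(s)
  14: appears 1 time(s)
  20: appears 1 time(s)
  31: appears 1 time(s)
  39: appears 3 time(s)
  40: appears 1 time(s)
  48: appears 2 time(s)
Step 2: The value 39 appears most frequently (3 times).
Step 3: Mode = 39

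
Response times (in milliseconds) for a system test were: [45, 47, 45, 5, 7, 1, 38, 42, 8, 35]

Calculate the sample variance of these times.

375.3444

Step 1: Compute the mean: (45 + 47 + 45 + 5 + 7 + 1 + 38 + 42 + 8 + 35) / 10 = 27.3
Step 2: Compute squared deviations from the mean:
  (45 - 27.3)^2 = 313.29
  (47 - 27.3)^2 = 388.09
  (45 - 27.3)^2 = 313.29
  (5 - 27.3)^2 = 497.29
  (7 - 27.3)^2 = 412.09
  (1 - 27.3)^2 = 691.69
  (38 - 27.3)^2 = 114.49
  (42 - 27.3)^2 = 216.09
  (8 - 27.3)^2 = 372.49
  (35 - 27.3)^2 = 59.29
Step 3: Sum of squared deviations = 3378.1
Step 4: Sample variance = 3378.1 / 9 = 375.3444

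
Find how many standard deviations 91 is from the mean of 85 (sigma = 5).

1.2

Step 1: Recall the z-score formula: z = (x - mu) / sigma
Step 2: Substitute values: z = (91 - 85) / 5
Step 3: z = 6 / 5 = 1.2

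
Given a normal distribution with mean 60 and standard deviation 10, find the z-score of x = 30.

-3

Step 1: Recall the z-score formula: z = (x - mu) / sigma
Step 2: Substitute values: z = (30 - 60) / 10
Step 3: z = -30 / 10 = -3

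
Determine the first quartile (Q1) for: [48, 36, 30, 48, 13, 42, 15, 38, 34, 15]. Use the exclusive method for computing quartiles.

15

Step 1: Sort the data: [13, 15, 15, 30, 34, 36, 38, 42, 48, 48]
Step 2: n = 10
Step 3: Using the exclusive quartile method:
  Q1 = 15
  Q2 (median) = 35
  Q3 = 43.5
  IQR = Q3 - Q1 = 43.5 - 15 = 28.5
Step 4: Q1 = 15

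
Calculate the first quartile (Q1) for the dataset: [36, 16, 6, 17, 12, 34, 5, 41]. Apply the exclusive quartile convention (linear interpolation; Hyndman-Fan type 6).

7.5

Step 1: Sort the data: [5, 6, 12, 16, 17, 34, 36, 41]
Step 2: n = 8
Step 3: Using the exclusive quartile method:
  Q1 = 7.5
  Q2 (median) = 16.5
  Q3 = 35.5
  IQR = Q3 - Q1 = 35.5 - 7.5 = 28
Step 4: Q1 = 7.5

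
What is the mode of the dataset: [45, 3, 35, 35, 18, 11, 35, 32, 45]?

35

Step 1: Count the frequency of each value:
  3: appears 1 time(s)
  11: appears 1 time(s)
  18: appears 1 time(s)
  32: appears 1 time(s)
  35: appears 3 time(s)
  45: appears 2 time(s)
Step 2: The value 35 appears most frequently (3 times).
Step 3: Mode = 35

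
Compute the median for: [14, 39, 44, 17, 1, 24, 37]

24

Step 1: Sort the data in ascending order: [1, 14, 17, 24, 37, 39, 44]
Step 2: The number of values is n = 7.
Step 3: Since n is odd, the median is the middle value at position 4: 24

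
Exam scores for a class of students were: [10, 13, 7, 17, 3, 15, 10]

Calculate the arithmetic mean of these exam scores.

10.7143

Step 1: Sum all values: 10 + 13 + 7 + 17 + 3 + 15 + 10 = 75
Step 2: Count the number of values: n = 7
Step 3: Mean = sum / n = 75 / 7 = 10.7143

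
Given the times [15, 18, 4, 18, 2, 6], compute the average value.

10.5

Step 1: Sum all values: 15 + 18 + 4 + 18 + 2 + 6 = 63
Step 2: Count the number of values: n = 6
Step 3: Mean = sum / n = 63 / 6 = 10.5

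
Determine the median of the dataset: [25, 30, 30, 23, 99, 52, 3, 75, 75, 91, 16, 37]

33.5

Step 1: Sort the data in ascending order: [3, 16, 23, 25, 30, 30, 37, 52, 75, 75, 91, 99]
Step 2: The number of values is n = 12.
Step 3: Since n is even, the median is the average of positions 6 and 7:
  Median = (30 + 37) / 2 = 33.5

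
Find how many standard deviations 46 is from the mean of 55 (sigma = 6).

-1.5

Step 1: Recall the z-score formula: z = (x - mu) / sigma
Step 2: Substitute values: z = (46 - 55) / 6
Step 3: z = -9 / 6 = -1.5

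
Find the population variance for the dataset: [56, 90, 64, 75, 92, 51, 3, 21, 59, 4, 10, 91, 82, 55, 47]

909.4222

Step 1: Compute the mean: (56 + 90 + 64 + 75 + 92 + 51 + 3 + 21 + 59 + 4 + 10 + 91 + 82 + 55 + 47) / 15 = 53.3333
Step 2: Compute squared deviations from the mean:
  (56 - 53.3333)^2 = 7.1111
  (90 - 53.3333)^2 = 1344.4444
  (64 - 53.3333)^2 = 113.7778
  (75 - 53.3333)^2 = 469.4444
  (92 - 53.3333)^2 = 1495.1111
  (51 - 53.3333)^2 = 5.4444
  (3 - 53.3333)^2 = 2533.4444
  (21 - 53.3333)^2 = 1045.4444
  (59 - 53.3333)^2 = 32.1111
  (4 - 53.3333)^2 = 2433.7778
  (10 - 53.3333)^2 = 1877.7778
  (91 - 53.3333)^2 = 1418.7778
  (82 - 53.3333)^2 = 821.7778
  (55 - 53.3333)^2 = 2.7778
  (47 - 53.3333)^2 = 40.1111
Step 3: Sum of squared deviations = 13641.3333
Step 4: Population variance = 13641.3333 / 15 = 909.4222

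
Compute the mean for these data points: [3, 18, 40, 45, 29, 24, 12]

24.4286

Step 1: Sum all values: 3 + 18 + 40 + 45 + 29 + 24 + 12 = 171
Step 2: Count the number of values: n = 7
Step 3: Mean = sum / n = 171 / 7 = 24.4286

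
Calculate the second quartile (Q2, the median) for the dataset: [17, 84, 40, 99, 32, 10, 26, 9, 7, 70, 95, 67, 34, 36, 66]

36

Step 1: Sort the data: [7, 9, 10, 17, 26, 32, 34, 36, 40, 66, 67, 70, 84, 95, 99]
Step 2: n = 15
Step 3: Q2 is the median. Since n is odd, it is the middle value at position 8: 36
Step 4: Q2 = 36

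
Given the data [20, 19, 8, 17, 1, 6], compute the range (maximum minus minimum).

19

Step 1: Identify the maximum value: max = 20
Step 2: Identify the minimum value: min = 1
Step 3: Range = max - min = 20 - 1 = 19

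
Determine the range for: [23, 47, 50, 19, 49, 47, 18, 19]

32

Step 1: Identify the maximum value: max = 50
Step 2: Identify the minimum value: min = 18
Step 3: Range = max - min = 50 - 18 = 32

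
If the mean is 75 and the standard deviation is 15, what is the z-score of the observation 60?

-1

Step 1: Recall the z-score formula: z = (x - mu) / sigma
Step 2: Substitute values: z = (60 - 75) / 15
Step 3: z = -15 / 15 = -1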